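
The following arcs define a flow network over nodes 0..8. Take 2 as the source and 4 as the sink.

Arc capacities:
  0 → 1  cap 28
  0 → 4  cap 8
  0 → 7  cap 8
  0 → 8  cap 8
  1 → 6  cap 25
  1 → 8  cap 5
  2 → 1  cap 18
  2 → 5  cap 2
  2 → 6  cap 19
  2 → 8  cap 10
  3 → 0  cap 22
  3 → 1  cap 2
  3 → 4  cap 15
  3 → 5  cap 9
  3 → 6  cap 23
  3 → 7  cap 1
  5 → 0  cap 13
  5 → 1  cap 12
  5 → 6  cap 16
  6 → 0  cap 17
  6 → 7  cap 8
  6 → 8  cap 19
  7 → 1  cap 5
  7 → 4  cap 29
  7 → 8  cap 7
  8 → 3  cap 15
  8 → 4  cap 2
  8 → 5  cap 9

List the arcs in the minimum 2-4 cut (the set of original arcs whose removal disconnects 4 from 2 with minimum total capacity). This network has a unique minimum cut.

Min-cut arcs: {(0,4), (0,7), (6,7), (8,3), (8,4)} (total capacity 41)

augment #1: 2→8→4 push 2
augment #2: 2→5→0→4 push 2
augment #3: 2→6→0→4 push 6
augment #4: 2→6→7→4 push 8
augment #5: 2→8→3→4 push 8
augment #6: 2→1→8→3→4 push 5
augment #7: 2→6→0→7→4 push 5
augment #8: 2→1→6→0→7→4 push 3
augment #9: 2→1→6→8→3→4 push 2
max flow = 41; residual-reachable set from 2 gives S-side
cut edges (S→T): {(0,4), (0,7), (6,7), (8,3), (8,4)} total cap 41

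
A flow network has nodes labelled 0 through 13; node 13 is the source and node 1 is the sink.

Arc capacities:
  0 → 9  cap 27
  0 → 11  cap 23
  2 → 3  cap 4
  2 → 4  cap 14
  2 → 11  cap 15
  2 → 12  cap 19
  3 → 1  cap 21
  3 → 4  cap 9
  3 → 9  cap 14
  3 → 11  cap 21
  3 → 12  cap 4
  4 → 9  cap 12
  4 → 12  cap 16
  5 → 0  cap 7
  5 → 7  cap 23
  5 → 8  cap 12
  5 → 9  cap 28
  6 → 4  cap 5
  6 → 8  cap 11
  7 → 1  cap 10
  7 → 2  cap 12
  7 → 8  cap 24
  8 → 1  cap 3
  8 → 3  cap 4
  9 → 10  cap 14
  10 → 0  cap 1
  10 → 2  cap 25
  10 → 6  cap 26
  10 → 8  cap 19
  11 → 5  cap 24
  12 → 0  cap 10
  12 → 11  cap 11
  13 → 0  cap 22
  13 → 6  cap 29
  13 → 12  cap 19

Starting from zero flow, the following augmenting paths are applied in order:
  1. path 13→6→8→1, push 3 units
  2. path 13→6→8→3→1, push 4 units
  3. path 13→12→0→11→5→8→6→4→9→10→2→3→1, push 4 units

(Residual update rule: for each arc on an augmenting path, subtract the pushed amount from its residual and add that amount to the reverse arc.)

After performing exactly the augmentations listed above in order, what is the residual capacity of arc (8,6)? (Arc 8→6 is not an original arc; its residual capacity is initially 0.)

Residual capacity of (8,6): 3

after path 1 (13→6→8→1, push 3): res(8,6)=3
after path 2 (13→6→8→3→1, push 4): res(8,6)=7
after path 3 (13→12→0→11→5→8→6→4→9→10→2→3→1, push 4): res(8,6)=3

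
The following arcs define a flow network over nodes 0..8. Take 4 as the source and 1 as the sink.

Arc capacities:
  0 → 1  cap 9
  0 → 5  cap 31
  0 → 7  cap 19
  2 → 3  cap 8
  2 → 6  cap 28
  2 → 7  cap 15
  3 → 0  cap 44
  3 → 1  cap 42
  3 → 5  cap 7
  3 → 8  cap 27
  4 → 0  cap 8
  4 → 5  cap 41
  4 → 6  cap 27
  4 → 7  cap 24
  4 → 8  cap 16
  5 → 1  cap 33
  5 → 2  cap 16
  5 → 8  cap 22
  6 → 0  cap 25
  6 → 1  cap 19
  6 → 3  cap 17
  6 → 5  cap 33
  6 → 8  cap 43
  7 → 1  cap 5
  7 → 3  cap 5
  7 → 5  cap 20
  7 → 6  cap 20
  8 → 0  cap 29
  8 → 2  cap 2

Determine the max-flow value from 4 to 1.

Maximum flow value: 96

augment #1: 4→0→1 bottleneck 8, total now 8
augment #2: 4→5→1 bottleneck 33, total now 41
augment #3: 4→6→1 bottleneck 19, total now 60
augment #4: 4→7→1 bottleneck 5, total now 65
augment #5: 4→6→0→1 bottleneck 1, total now 66
augment #6: 4→6→3→1 bottleneck 7, total now 73
augment #7: 4→7→3→1 bottleneck 5, total now 78
augment #8: 4→5→2→3→1 bottleneck 8, total now 86
augment #9: 4→7→6→3→1 bottleneck 10, total now 96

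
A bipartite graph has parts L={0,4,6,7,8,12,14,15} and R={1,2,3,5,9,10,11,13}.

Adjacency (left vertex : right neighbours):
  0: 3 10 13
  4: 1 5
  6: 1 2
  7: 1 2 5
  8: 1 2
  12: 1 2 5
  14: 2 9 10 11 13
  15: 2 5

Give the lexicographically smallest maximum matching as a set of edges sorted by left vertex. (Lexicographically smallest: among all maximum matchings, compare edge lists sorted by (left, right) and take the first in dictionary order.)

Lex-smallest maximum matching: {(0,3), (4,1), (6,2), (7,5), (14,9)}

|M| = 5 (so the lex-smallest maximum matching has 5 edges)
process left vertices in ascending order; for each, take the smallest-labelled available neighbour that still permits 5 edges overall, or leave it unmatched if none does
lex-smallest matching: {0-3, 4-1, 6-2, 7-5, 14-9}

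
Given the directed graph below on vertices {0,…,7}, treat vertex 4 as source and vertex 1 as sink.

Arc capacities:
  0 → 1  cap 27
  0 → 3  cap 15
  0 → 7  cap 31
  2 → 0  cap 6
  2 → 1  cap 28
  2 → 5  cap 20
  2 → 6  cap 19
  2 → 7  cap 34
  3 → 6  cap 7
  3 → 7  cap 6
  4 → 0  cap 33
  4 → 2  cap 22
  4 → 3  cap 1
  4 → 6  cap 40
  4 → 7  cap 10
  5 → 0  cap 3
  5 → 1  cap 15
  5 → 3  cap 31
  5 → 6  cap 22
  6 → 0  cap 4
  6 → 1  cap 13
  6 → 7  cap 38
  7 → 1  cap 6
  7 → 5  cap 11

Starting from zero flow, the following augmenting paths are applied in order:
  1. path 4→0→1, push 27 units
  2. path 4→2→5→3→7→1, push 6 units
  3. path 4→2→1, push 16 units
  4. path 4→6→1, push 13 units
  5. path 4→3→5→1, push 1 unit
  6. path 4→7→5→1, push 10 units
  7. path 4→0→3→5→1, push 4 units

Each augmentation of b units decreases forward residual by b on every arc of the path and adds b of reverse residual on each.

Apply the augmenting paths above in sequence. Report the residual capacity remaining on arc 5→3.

after path 1 (4→0→1, push 27): res(5,3)=31
after path 2 (4→2→5→3→7→1, push 6): res(5,3)=25
after path 3 (4→2→1, push 16): res(5,3)=25
after path 4 (4→6→1, push 13): res(5,3)=25
after path 5 (4→3→5→1, push 1): res(5,3)=26
after path 6 (4→7→5→1, push 10): res(5,3)=26
after path 7 (4→0→3→5→1, push 4): res(5,3)=30

Residual capacity of (5,3): 30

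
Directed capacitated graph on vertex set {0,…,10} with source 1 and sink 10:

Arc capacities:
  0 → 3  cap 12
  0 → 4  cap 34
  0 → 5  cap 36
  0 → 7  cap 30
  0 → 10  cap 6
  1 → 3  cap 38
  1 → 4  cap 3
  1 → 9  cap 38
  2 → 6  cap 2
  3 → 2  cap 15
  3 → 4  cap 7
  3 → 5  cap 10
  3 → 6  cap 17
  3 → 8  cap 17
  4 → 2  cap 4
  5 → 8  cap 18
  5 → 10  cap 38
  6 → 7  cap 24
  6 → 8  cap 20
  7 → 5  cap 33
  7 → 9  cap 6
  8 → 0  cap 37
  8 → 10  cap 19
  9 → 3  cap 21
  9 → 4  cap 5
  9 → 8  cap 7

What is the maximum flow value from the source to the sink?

Maximum flow value: 53

augment #1: 1→3→5→10 bottleneck 10, total now 10
augment #2: 1→3→8→10 bottleneck 17, total now 27
augment #3: 1→9→8→10 bottleneck 2, total now 29
augment #4: 1→9→8→0→10 bottleneck 5, total now 34
augment #5: 1→3→6→7→5→10 bottleneck 11, total now 45
augment #6: 1→4→2→6→7→5→10 bottleneck 2, total now 47
augment #7: 1→9→3→6→7→5→10 bottleneck 6, total now 53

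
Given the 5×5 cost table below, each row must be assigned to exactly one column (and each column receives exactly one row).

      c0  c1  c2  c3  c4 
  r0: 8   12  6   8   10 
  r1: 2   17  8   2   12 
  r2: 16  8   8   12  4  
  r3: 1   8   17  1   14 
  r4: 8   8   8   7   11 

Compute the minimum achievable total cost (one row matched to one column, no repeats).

one of 2 optimal assignments: row0→col2 (cost 6), row1→col0 (cost 2), row2→col4 (cost 4), row3→col3 (cost 1), row4→col1 (cost 8)
total = 6 + 2 + 4 + 1 + 8 = 21

Minimum assignment cost: 21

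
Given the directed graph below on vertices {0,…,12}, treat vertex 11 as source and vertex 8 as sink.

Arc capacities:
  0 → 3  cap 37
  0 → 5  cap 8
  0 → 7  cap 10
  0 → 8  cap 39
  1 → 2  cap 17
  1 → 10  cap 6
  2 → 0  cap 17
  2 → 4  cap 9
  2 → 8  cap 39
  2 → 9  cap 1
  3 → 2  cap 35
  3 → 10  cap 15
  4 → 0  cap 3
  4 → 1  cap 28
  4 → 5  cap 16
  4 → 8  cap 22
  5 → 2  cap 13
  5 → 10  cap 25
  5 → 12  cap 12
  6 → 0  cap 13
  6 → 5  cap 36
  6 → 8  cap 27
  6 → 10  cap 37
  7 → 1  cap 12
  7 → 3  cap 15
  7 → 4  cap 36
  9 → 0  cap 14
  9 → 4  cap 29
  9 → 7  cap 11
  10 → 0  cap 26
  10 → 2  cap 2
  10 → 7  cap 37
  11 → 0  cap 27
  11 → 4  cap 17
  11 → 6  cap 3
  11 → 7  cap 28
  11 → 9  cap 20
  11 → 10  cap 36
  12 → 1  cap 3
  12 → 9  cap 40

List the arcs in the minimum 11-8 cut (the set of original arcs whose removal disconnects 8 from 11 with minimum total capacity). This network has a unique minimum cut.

Min-cut arcs: {(0,8), (2,8), (4,8), (11,6)} (total capacity 103)

augment #1: 11→0→8 push 27
augment #2: 11→4→8 push 17
augment #3: 11→6→8 push 3
augment #4: 11→7→4→8 push 5
augment #5: 11→9→0→8 push 12
augment #6: 11→10→2→8 push 2
augment #7: 11→7→1→2→8 push 12
augment #8: 11→7→3→2→8 push 11
augment #9: 11→9→0→3→2→8 push 2
augment #10: 11→9→4→1→2→8 push 5
augment #11: 11→9→4→5→2→8 push 1
augment #12: 11→10→0→3→2→8 push 6
max flow = 103; residual-reachable set from 11 gives S-side
cut edges (S→T): {(0,8), (2,8), (4,8), (11,6)} total cap 103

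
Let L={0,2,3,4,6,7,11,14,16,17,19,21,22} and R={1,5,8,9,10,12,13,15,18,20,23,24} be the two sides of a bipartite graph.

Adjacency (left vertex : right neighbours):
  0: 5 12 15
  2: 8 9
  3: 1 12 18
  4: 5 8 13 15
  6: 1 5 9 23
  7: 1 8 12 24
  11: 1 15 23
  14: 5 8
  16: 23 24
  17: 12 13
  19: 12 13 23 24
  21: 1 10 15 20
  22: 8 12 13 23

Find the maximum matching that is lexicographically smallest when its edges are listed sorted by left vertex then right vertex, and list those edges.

|M| = 11 (so the lex-smallest maximum matching has 11 edges)
process left vertices in ascending order; for each, take the smallest-labelled available neighbour that still permits 11 edges overall, or leave it unmatched if none does
lex-smallest matching: {0-5, 2-8, 3-18, 4-13, 6-9, 7-1, 11-15, 16-23, 17-12, 19-24, 21-10}

Lex-smallest maximum matching: {(0,5), (2,8), (3,18), (4,13), (6,9), (7,1), (11,15), (16,23), (17,12), (19,24), (21,10)}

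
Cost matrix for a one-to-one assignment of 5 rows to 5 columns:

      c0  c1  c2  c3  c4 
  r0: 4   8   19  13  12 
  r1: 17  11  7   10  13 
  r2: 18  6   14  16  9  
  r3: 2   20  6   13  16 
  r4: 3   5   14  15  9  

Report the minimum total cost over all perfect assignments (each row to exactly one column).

optimal assignment: row0→col0 (cost 4), row1→col3 (cost 10), row2→col4 (cost 9), row3→col2 (cost 6), row4→col1 (cost 5)
total = 4 + 10 + 9 + 6 + 5 = 34

Minimum assignment cost: 34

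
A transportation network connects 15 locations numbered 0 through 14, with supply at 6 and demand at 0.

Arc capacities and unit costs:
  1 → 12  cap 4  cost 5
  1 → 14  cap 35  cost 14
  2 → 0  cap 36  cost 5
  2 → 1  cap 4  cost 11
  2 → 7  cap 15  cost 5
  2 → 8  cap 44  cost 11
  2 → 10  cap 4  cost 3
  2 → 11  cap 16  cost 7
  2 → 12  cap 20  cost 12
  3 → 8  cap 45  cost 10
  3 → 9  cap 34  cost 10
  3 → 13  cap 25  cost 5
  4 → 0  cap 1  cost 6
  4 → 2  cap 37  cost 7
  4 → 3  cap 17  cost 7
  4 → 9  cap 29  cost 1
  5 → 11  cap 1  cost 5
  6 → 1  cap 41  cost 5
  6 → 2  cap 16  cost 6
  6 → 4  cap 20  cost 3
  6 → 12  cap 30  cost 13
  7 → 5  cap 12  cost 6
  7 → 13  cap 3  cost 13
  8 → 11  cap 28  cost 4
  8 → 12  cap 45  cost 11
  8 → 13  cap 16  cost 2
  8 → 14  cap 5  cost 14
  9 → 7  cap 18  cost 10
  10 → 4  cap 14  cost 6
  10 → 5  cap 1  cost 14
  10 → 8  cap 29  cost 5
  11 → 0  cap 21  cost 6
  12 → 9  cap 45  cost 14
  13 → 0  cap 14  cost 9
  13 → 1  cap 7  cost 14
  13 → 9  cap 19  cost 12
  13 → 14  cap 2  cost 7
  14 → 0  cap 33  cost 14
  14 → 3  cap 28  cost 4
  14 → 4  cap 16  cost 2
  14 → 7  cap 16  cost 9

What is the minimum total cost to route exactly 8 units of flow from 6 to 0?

shortest-cost path #1: 6→4→0 push 1 @ unit cost 9 (adds 9)
shortest-cost path #2: 6→2→0 push 7 @ unit cost 11 (adds 77)
total cost = 86

Minimum cost for 8 units: 86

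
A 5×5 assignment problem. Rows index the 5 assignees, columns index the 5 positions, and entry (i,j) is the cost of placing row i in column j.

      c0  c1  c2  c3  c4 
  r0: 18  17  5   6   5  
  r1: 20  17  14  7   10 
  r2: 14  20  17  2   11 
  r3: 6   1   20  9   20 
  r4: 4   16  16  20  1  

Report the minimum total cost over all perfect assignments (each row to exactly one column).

optimal assignment: row0→col2 (cost 5), row1→col4 (cost 10), row2→col3 (cost 2), row3→col1 (cost 1), row4→col0 (cost 4)
total = 5 + 10 + 2 + 1 + 4 = 22

Minimum assignment cost: 22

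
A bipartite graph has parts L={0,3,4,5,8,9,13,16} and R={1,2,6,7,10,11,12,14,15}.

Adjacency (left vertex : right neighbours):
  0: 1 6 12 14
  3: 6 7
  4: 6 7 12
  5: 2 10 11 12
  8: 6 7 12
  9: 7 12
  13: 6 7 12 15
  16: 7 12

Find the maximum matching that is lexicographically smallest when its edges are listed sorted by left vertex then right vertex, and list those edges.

Lex-smallest maximum matching: {(0,1), (3,6), (4,7), (5,2), (8,12), (13,15)}

|M| = 6 (so the lex-smallest maximum matching has 6 edges)
process left vertices in ascending order; for each, take the smallest-labelled available neighbour that still permits 6 edges overall, or leave it unmatched if none does
lex-smallest matching: {0-1, 3-6, 4-7, 5-2, 8-12, 13-15}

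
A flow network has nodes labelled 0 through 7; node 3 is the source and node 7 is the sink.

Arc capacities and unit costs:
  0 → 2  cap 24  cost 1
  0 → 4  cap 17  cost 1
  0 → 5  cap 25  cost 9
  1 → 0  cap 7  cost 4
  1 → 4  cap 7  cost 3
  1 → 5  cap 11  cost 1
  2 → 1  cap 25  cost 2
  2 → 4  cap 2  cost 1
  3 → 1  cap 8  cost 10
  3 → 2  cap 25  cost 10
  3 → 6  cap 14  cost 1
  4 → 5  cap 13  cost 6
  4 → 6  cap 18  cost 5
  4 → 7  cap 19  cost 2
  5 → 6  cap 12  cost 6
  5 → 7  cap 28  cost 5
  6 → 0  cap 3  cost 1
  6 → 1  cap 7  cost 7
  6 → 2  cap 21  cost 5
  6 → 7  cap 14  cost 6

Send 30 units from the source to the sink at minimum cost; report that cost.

Minimum cost for 30 units: 347

shortest-cost path #1: 3→6→0→4→7 push 3 @ unit cost 5 (adds 15)
shortest-cost path #2: 3→6→7 push 11 @ unit cost 7 (adds 77)
shortest-cost path #3: 3→2→4→7 push 2 @ unit cost 13 (adds 26)
shortest-cost path #4: 3→1→4→7 push 7 @ unit cost 15 (adds 105)
shortest-cost path #5: 3→1→5→7 push 1 @ unit cost 16 (adds 16)
shortest-cost path #6: 3→2→1→5→7 push 6 @ unit cost 18 (adds 108)
total cost = 347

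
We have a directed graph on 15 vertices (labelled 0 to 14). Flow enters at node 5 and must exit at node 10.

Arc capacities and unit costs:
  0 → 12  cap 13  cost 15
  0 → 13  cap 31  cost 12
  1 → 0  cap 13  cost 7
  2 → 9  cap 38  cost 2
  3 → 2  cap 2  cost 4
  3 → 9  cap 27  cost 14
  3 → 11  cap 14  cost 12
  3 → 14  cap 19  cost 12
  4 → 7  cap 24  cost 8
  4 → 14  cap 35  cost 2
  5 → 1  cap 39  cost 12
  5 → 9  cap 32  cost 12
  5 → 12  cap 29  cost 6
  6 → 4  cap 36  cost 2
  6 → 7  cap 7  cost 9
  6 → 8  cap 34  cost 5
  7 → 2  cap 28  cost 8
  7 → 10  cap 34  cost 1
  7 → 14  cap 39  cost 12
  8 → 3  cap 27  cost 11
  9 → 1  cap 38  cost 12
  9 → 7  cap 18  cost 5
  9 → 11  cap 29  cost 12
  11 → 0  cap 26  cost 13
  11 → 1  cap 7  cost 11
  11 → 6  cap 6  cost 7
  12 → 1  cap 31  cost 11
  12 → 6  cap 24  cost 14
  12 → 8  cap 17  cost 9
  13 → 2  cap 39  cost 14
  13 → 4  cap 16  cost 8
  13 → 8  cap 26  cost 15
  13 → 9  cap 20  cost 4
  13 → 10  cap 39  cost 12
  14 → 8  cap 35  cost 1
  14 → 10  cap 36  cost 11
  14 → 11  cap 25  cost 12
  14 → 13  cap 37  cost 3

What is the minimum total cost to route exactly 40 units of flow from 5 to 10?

Minimum cost for 40 units: 1023

shortest-cost path #1: 5→9→7→10 push 18 @ unit cost 18 (adds 324)
shortest-cost path #2: 5→12→6→7→10 push 7 @ unit cost 30 (adds 210)
shortest-cost path #3: 5→12→6→4→7→10 push 9 @ unit cost 31 (adds 279)
shortest-cost path #4: 5→12→6→4→14→10 push 6 @ unit cost 35 (adds 210)
total cost = 1023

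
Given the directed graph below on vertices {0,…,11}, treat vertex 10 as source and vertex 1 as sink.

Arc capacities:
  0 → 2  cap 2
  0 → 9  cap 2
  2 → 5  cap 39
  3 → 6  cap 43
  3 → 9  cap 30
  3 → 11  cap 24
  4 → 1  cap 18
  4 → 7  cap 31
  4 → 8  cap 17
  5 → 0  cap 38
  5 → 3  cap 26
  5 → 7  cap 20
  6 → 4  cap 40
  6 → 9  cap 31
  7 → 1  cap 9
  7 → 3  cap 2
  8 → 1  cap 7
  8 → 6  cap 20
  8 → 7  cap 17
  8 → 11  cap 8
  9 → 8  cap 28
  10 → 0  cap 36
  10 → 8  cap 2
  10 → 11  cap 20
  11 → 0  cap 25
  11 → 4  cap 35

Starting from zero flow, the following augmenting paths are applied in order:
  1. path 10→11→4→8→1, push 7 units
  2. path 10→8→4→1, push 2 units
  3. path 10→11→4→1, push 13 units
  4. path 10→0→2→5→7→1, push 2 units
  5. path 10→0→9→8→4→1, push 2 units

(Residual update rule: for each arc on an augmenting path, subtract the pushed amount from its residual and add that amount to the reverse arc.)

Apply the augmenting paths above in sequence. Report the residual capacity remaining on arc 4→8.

after path 1 (10→11→4→8→1, push 7): res(4,8)=10
after path 2 (10→8→4→1, push 2): res(4,8)=12
after path 3 (10→11→4→1, push 13): res(4,8)=12
after path 4 (10→0→2→5→7→1, push 2): res(4,8)=12
after path 5 (10→0→9→8→4→1, push 2): res(4,8)=14

Residual capacity of (4,8): 14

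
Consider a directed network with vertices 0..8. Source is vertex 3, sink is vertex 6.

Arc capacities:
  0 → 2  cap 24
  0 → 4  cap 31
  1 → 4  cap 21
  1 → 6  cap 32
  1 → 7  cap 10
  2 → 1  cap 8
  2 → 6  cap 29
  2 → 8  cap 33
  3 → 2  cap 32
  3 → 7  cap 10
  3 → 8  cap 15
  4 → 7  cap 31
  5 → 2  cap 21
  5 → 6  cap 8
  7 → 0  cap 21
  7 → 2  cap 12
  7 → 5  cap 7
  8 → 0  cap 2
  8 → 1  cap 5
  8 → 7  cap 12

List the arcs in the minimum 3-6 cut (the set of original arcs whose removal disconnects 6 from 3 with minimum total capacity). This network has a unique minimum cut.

Min-cut arcs: {(2,1), (2,6), (7,5), (8,1)} (total capacity 49)

augment #1: 3→2→6 push 29
augment #2: 3→2→1→6 push 3
augment #3: 3→7→5→6 push 7
augment #4: 3→8→1→6 push 5
augment #5: 3→7→2→1→6 push 3
augment #6: 3→8→0→2→1→6 push 2
max flow = 49; residual-reachable set from 3 gives S-side
cut edges (S→T): {(2,1), (2,6), (7,5), (8,1)} total cap 49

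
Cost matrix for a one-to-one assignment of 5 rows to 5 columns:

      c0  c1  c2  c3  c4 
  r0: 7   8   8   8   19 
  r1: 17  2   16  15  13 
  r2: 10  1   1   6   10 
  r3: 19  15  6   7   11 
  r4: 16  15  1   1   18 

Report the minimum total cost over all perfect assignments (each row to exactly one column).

Minimum assignment cost: 22

optimal assignment: row0→col0 (cost 7), row1→col1 (cost 2), row2→col2 (cost 1), row3→col4 (cost 11), row4→col3 (cost 1)
total = 7 + 2 + 1 + 11 + 1 = 22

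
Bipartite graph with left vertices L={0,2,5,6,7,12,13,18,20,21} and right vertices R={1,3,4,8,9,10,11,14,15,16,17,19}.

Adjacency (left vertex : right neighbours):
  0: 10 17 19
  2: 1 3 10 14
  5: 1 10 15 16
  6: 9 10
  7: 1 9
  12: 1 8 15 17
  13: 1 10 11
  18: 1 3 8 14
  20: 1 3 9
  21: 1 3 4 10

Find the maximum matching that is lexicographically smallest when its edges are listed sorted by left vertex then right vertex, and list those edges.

Lex-smallest maximum matching: {(0,10), (2,14), (5,15), (6,9), (7,1), (12,17), (13,11), (18,8), (20,3), (21,4)}

|M| = 10 (so the lex-smallest maximum matching has 10 edges)
process left vertices in ascending order; for each, take the smallest-labelled available neighbour that still permits 10 edges overall, or leave it unmatched if none does
lex-smallest matching: {0-10, 2-14, 5-15, 6-9, 7-1, 12-17, 13-11, 18-8, 20-3, 21-4}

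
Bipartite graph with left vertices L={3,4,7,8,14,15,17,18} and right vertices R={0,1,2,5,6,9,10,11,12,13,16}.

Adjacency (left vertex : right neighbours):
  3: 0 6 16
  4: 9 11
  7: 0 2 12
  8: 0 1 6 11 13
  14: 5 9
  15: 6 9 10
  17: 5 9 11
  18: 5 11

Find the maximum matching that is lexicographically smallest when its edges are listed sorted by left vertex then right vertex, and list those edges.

Lex-smallest maximum matching: {(3,0), (4,9), (7,2), (8,1), (14,5), (15,6), (17,11)}

|M| = 7 (so the lex-smallest maximum matching has 7 edges)
process left vertices in ascending order; for each, take the smallest-labelled available neighbour that still permits 7 edges overall, or leave it unmatched if none does
lex-smallest matching: {3-0, 4-9, 7-2, 8-1, 14-5, 15-6, 17-11}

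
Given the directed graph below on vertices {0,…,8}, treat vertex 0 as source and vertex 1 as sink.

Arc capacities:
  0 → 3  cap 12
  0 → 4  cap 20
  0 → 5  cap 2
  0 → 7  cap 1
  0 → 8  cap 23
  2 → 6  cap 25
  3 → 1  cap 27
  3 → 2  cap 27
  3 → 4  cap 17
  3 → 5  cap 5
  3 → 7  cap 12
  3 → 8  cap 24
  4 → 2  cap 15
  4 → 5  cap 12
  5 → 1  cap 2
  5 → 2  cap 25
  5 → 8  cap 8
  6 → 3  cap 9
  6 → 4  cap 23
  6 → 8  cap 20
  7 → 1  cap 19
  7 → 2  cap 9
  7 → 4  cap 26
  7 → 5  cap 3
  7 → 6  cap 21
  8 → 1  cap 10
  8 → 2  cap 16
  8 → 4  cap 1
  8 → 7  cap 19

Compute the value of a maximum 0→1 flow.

Maximum flow value: 52

augment #1: 0→3→1 bottleneck 12, total now 12
augment #2: 0→5→1 bottleneck 2, total now 14
augment #3: 0→7→1 bottleneck 1, total now 15
augment #4: 0→8→1 bottleneck 10, total now 25
augment #5: 0→8→7→1 bottleneck 13, total now 38
augment #6: 0→4→2→6→3→1 bottleneck 9, total now 47
augment #7: 0→4→5→8→7→1 bottleneck 5, total now 52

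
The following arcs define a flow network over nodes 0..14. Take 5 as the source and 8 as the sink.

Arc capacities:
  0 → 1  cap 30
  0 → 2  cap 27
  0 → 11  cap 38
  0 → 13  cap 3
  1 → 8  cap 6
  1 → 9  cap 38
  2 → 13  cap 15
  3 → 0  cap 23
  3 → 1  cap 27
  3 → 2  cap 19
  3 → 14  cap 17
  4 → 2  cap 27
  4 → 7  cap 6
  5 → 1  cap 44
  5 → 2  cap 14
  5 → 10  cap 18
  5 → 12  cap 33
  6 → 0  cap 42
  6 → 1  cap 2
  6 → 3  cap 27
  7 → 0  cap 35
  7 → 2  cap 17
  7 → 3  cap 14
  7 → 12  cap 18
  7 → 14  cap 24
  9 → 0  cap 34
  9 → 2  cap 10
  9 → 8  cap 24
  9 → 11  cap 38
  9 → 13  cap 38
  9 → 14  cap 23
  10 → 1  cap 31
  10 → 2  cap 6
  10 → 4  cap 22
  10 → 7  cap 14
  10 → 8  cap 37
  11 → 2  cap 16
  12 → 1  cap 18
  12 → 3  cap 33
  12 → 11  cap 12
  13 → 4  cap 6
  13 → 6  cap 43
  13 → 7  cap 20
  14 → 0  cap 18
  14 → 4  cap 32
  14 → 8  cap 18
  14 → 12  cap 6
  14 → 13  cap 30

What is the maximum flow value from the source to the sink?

Maximum flow value: 66

augment #1: 5→1→8 bottleneck 6, total now 6
augment #2: 5→10→8 bottleneck 18, total now 24
augment #3: 5→1→9→8 bottleneck 24, total now 48
augment #4: 5→1→9→14→8 bottleneck 14, total now 62
augment #5: 5→12→3→14→8 bottleneck 4, total now 66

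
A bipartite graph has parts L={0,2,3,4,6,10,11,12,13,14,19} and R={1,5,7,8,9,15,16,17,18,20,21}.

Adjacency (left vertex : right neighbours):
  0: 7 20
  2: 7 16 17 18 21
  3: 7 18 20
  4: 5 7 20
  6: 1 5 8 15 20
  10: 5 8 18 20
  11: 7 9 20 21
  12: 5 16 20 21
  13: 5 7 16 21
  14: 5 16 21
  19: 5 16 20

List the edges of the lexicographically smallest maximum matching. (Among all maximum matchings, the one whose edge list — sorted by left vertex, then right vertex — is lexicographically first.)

|M| = 10 (so the lex-smallest maximum matching has 10 edges)
process left vertices in ascending order; for each, take the smallest-labelled available neighbour that still permits 10 edges overall, or leave it unmatched if none does
lex-smallest matching: {0-7, 2-17, 3-18, 4-5, 6-1, 10-8, 11-9, 12-16, 13-21, 19-20}

Lex-smallest maximum matching: {(0,7), (2,17), (3,18), (4,5), (6,1), (10,8), (11,9), (12,16), (13,21), (19,20)}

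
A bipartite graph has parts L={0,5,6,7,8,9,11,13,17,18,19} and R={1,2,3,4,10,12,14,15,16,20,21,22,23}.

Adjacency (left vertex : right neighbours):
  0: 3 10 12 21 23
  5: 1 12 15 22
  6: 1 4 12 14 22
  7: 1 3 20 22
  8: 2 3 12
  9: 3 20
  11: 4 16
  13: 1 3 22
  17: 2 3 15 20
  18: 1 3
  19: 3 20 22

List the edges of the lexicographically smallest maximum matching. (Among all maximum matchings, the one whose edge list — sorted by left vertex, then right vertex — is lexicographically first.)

|M| = 10 (so the lex-smallest maximum matching has 10 edges)
process left vertices in ascending order; for each, take the smallest-labelled available neighbour that still permits 10 edges overall, or leave it unmatched if none does
lex-smallest matching: {0-10, 5-12, 6-4, 7-1, 8-2, 9-3, 11-16, 13-22, 17-15, 19-20}

Lex-smallest maximum matching: {(0,10), (5,12), (6,4), (7,1), (8,2), (9,3), (11,16), (13,22), (17,15), (19,20)}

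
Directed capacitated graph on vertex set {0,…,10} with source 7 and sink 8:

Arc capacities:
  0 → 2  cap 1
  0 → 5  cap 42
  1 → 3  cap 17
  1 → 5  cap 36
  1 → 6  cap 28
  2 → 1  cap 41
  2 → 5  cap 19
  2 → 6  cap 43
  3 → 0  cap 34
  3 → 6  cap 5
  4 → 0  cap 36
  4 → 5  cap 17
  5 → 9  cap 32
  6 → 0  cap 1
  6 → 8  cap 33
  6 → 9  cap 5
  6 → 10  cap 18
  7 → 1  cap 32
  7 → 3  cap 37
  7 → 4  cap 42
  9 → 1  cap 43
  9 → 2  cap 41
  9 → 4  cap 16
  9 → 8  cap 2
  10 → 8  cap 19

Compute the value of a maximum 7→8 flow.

Maximum flow value: 53

augment #1: 7→1→6→8 bottleneck 28, total now 28
augment #2: 7→3→6→8 bottleneck 5, total now 33
augment #3: 7→1→5→9→8 bottleneck 2, total now 35
augment #4: 7→3→0→2→6→10→8 bottleneck 1, total now 36
augment #5: 7→1→5→9→2→6→10→8 bottleneck 2, total now 38
augment #6: 7→4→5→9→2→6→10→8 bottleneck 15, total now 53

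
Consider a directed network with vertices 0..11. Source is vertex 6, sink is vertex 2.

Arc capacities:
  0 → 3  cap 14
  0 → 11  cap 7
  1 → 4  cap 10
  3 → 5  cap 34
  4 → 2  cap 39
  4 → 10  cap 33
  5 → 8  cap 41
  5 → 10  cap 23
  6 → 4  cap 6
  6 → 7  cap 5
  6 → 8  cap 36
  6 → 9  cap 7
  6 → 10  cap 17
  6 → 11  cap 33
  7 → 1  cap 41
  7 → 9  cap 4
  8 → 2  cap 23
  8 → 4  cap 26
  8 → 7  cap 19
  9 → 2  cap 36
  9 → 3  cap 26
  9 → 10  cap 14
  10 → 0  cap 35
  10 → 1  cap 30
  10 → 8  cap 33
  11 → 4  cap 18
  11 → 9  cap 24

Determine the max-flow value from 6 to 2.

augment #1: 6→4→2 bottleneck 6, total now 6
augment #2: 6→8→2 bottleneck 23, total now 29
augment #3: 6→9→2 bottleneck 7, total now 36
augment #4: 6→7→9→2 bottleneck 4, total now 40
augment #5: 6→8→4→2 bottleneck 13, total now 53
augment #6: 6→11→4→2 bottleneck 18, total now 71
augment #7: 6→11→9→2 bottleneck 15, total now 86
augment #8: 6→7→1→4→2 bottleneck 1, total now 87
augment #9: 6→10→1→4→2 bottleneck 1, total now 88
augment #10: 6→10→0→11→9→2 bottleneck 7, total now 95
augment #11: 6→10→1→4→11→9→2 bottleneck 2, total now 97

Maximum flow value: 97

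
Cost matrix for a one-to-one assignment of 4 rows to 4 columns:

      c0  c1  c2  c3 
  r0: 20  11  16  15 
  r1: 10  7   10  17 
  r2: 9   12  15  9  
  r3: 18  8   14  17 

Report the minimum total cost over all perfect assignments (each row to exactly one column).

Minimum assignment cost: 42

optimal assignment: row0→col3 (cost 15), row1→col2 (cost 10), row2→col0 (cost 9), row3→col1 (cost 8)
total = 15 + 10 + 9 + 8 = 42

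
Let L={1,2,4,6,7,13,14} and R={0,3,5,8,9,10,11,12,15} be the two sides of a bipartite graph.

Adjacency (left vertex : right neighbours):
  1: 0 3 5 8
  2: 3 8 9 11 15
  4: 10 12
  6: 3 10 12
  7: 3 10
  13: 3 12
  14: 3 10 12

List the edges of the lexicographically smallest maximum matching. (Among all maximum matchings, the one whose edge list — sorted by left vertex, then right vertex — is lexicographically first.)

Lex-smallest maximum matching: {(1,0), (2,8), (4,10), (6,3), (13,12)}

|M| = 5 (so the lex-smallest maximum matching has 5 edges)
process left vertices in ascending order; for each, take the smallest-labelled available neighbour that still permits 5 edges overall, or leave it unmatched if none does
lex-smallest matching: {1-0, 2-8, 4-10, 6-3, 13-12}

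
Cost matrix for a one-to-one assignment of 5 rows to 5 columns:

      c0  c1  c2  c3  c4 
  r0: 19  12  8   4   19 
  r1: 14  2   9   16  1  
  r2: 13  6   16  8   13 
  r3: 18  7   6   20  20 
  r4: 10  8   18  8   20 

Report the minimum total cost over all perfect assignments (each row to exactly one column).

optimal assignment: row0→col3 (cost 4), row1→col4 (cost 1), row2→col1 (cost 6), row3→col2 (cost 6), row4→col0 (cost 10)
total = 4 + 1 + 6 + 6 + 10 = 27

Minimum assignment cost: 27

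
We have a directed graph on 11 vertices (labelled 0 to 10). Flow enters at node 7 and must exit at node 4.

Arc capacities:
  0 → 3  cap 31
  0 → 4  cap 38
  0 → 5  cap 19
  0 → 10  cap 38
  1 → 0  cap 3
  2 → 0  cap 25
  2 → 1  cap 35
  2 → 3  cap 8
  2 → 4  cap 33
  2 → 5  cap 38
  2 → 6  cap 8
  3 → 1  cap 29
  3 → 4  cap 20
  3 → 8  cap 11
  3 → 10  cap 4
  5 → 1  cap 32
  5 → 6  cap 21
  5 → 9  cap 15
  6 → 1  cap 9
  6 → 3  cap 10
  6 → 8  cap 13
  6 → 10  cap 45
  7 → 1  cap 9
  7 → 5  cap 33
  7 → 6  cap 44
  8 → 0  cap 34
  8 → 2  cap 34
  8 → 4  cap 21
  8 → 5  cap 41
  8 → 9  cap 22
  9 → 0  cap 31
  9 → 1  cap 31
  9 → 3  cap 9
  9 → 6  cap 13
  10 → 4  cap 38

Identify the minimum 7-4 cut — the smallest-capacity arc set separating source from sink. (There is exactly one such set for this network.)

augment #1: 7→1→0→4 push 3
augment #2: 7→6→3→4 push 10
augment #3: 7→6→8→4 push 13
augment #4: 7→6→10→4 push 21
augment #5: 7→5→6→10→4 push 17
augment #6: 7→5→9→0→4 push 15
max flow = 79; residual-reachable set from 7 gives S-side
cut edges (S→T): {(1,0), (5,9), (6,3), (6,8), (10,4)} total cap 79

Min-cut arcs: {(1,0), (5,9), (6,3), (6,8), (10,4)} (total capacity 79)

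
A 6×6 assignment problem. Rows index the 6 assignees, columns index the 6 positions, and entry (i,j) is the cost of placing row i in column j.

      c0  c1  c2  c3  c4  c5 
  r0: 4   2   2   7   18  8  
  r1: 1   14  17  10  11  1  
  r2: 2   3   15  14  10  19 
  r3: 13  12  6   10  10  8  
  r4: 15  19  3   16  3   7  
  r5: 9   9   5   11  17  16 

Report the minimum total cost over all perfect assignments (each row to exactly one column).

Minimum assignment cost: 23

optimal assignment: row0→col1 (cost 2), row1→col5 (cost 1), row2→col0 (cost 2), row3→col3 (cost 10), row4→col4 (cost 3), row5→col2 (cost 5)
total = 2 + 1 + 2 + 10 + 3 + 5 = 23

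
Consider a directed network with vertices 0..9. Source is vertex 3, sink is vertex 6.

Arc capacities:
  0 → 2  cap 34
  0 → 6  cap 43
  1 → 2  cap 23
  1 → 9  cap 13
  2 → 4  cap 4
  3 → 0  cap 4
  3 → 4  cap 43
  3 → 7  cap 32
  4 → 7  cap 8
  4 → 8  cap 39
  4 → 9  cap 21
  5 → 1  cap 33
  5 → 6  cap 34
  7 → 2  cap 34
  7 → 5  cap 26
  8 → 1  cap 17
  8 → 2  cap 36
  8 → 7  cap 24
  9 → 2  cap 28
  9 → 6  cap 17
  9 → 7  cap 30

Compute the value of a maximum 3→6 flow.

augment #1: 3→0→6 bottleneck 4, total now 4
augment #2: 3→4→9→6 bottleneck 17, total now 21
augment #3: 3→7→5→6 bottleneck 26, total now 47

Maximum flow value: 47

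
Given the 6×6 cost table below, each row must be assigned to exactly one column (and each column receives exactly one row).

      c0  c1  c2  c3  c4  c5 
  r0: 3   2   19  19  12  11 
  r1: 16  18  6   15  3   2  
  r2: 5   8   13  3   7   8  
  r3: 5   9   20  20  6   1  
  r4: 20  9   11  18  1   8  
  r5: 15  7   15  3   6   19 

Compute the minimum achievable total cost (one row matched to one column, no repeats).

optimal assignment: row0→col1 (cost 2), row1→col2 (cost 6), row2→col0 (cost 5), row3→col5 (cost 1), row4→col4 (cost 1), row5→col3 (cost 3)
total = 2 + 6 + 5 + 1 + 1 + 3 = 18

Minimum assignment cost: 18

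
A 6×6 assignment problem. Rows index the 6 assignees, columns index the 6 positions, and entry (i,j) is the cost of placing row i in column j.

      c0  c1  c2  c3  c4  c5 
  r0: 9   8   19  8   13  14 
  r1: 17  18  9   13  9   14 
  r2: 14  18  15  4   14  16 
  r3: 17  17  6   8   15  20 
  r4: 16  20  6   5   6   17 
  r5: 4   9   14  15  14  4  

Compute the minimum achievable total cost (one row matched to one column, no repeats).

optimal assignment: row0→col1 (cost 8), row1→col5 (cost 14), row2→col3 (cost 4), row3→col2 (cost 6), row4→col4 (cost 6), row5→col0 (cost 4)
total = 8 + 14 + 4 + 6 + 6 + 4 = 42

Minimum assignment cost: 42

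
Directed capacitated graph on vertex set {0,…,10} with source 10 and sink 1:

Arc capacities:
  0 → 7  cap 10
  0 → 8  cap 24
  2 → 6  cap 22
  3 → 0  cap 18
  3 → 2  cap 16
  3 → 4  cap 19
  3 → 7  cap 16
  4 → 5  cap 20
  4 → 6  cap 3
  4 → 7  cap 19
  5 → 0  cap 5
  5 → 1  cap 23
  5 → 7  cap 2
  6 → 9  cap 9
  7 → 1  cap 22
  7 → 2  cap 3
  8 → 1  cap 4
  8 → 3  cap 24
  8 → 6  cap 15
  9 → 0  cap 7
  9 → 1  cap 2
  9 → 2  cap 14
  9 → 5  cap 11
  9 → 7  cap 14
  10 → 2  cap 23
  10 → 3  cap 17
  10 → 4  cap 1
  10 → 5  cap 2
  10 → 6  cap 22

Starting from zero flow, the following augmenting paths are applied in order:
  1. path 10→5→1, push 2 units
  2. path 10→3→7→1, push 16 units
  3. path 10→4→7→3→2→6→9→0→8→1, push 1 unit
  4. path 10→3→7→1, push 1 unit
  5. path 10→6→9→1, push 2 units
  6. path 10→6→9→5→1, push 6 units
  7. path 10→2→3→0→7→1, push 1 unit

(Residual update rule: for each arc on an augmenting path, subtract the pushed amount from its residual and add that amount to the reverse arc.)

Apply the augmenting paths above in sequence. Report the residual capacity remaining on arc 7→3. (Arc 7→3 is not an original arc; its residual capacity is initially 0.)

Residual capacity of (7,3): 16

after path 1 (10→5→1, push 2): res(7,3)=0
after path 2 (10→3→7→1, push 16): res(7,3)=16
after path 3 (10→4→7→3→2→6→9→0→8→1, push 1): res(7,3)=15
after path 4 (10→3→7→1, push 1): res(7,3)=16
after path 5 (10→6→9→1, push 2): res(7,3)=16
after path 6 (10→6→9→5→1, push 6): res(7,3)=16
after path 7 (10→2→3→0→7→1, push 1): res(7,3)=16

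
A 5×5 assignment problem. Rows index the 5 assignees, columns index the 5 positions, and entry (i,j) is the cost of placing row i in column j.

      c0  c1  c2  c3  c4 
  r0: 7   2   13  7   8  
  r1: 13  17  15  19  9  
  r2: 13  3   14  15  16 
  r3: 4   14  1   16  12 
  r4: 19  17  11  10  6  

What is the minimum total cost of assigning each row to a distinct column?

one of 2 optimal assignments: row0→col0 (cost 7), row1→col4 (cost 9), row2→col1 (cost 3), row3→col2 (cost 1), row4→col3 (cost 10)
total = 7 + 9 + 3 + 1 + 10 = 30

Minimum assignment cost: 30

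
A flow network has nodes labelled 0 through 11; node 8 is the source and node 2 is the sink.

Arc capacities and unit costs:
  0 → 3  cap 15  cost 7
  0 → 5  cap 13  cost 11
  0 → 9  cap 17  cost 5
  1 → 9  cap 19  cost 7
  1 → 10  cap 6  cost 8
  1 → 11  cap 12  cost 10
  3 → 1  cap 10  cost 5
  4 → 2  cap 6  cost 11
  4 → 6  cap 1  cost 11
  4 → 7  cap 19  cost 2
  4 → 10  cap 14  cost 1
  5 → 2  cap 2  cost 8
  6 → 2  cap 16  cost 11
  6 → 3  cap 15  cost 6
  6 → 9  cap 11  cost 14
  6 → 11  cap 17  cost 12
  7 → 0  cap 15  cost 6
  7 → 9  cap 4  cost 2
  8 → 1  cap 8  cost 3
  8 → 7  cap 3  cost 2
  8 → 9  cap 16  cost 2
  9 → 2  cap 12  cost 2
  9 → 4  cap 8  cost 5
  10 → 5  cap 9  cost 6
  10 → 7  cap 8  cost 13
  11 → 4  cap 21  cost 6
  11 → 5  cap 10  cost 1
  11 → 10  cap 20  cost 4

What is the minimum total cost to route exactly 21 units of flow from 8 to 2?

Minimum cost for 21 units: 235

shortest-cost path #1: 8→9→2 push 12 @ unit cost 4 (adds 48)
shortest-cost path #2: 8→9→4→2 push 4 @ unit cost 18 (adds 72)
shortest-cost path #3: 8→7→9→4→2 push 2 @ unit cost 20 (adds 40)
shortest-cost path #4: 8→1→11→5→2 push 2 @ unit cost 22 (adds 44)
shortest-cost path #5: 8→7→9→4→6→2 push 1 @ unit cost 31 (adds 31)
total cost = 235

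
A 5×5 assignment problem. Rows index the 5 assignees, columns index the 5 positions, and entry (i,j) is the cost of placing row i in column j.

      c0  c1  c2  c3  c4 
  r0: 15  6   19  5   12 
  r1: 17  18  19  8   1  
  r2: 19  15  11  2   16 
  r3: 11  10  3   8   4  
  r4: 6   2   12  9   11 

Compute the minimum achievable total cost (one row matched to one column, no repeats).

Minimum assignment cost: 18

optimal assignment: row0→col1 (cost 6), row1→col4 (cost 1), row2→col3 (cost 2), row3→col2 (cost 3), row4→col0 (cost 6)
total = 6 + 1 + 2 + 3 + 6 = 18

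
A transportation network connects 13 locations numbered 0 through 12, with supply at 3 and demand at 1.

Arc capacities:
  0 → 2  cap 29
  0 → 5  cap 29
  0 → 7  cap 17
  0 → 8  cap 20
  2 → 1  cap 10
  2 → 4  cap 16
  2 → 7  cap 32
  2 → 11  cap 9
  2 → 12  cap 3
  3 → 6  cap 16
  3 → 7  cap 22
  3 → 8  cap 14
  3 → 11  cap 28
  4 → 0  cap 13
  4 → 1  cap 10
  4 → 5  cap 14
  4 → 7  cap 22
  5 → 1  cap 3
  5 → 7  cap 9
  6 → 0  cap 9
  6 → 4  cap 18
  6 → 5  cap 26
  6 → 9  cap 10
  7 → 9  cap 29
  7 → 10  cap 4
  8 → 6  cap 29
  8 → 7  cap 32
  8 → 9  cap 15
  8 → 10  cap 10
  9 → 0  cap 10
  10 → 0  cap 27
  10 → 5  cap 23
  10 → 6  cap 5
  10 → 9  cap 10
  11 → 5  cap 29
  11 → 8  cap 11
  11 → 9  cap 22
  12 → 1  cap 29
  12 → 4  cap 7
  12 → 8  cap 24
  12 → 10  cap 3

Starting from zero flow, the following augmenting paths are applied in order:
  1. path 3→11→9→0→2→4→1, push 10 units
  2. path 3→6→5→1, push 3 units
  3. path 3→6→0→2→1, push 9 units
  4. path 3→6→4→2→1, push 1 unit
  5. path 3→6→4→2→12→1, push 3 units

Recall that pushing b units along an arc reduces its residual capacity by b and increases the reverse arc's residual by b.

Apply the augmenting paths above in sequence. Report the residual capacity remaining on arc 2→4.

after path 1 (3→11→9→0→2→4→1, push 10): res(2,4)=6
after path 2 (3→6→5→1, push 3): res(2,4)=6
after path 3 (3→6→0→2→1, push 9): res(2,4)=6
after path 4 (3→6→4→2→1, push 1): res(2,4)=7
after path 5 (3→6→4→2→12→1, push 3): res(2,4)=10

Residual capacity of (2,4): 10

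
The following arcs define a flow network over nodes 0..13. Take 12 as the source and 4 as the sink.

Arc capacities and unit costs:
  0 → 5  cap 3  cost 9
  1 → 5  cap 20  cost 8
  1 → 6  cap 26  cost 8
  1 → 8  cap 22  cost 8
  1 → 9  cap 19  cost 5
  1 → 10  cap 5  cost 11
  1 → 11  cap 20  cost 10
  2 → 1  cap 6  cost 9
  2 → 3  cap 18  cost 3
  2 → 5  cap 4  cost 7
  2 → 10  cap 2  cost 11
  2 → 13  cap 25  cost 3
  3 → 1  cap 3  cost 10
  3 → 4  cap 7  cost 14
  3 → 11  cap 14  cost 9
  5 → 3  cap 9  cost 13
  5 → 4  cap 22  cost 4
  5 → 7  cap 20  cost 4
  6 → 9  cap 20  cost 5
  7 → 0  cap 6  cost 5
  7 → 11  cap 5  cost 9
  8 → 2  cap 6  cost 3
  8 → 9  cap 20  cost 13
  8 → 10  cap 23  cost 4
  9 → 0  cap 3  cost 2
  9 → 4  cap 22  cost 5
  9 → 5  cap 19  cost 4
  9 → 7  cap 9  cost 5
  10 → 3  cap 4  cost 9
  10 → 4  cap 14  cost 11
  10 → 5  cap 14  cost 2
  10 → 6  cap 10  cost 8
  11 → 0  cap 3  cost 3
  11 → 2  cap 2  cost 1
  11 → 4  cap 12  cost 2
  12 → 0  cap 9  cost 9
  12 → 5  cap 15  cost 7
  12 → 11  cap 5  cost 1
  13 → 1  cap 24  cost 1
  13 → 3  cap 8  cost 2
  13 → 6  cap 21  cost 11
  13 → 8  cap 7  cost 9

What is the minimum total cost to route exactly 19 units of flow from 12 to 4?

shortest-cost path #1: 12→11→4 push 5 @ unit cost 3 (adds 15)
shortest-cost path #2: 12→5→4 push 14 @ unit cost 11 (adds 154)
total cost = 169

Minimum cost for 19 units: 169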